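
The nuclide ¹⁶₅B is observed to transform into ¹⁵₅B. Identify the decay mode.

neutron emission

ΔA = 15 − 16 = -1; ΔZ = 5 − 5 = +0.
A drops by 1 with Z unchanged — a neutron was emitted.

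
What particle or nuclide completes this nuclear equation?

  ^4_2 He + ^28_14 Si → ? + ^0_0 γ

Conserve mass number: 4 + 28 = A + 0, so A = 32.
Conserve atomic number: 2 + 14 = Z + 0, so Z = 16.
Z = 16 is sulfur, so the species is ^32_16 S.

S-32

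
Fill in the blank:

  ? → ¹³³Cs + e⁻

Xe-133

Conserve mass number: A = 133 + 0, so A = 133.
Conserve atomic number: Z = 55 − 1, so Z = 54.
Z = 54 is xenon, so the species is ¹³³Xe.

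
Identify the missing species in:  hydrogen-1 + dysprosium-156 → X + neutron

Conserve mass number: 1 + 156 = A + 1, so A = 156.
Conserve atomic number: 1 + 66 = Z + 0, so Z = 67.
Z = 67 is holmium, so the species is holmium-156.

Ho-156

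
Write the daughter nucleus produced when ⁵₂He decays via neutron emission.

Neutron emission: mass number changes by -1, atomic number by +0.
A: 5 − 1 = 4; Z: 2 = 2.
Z = 2 is helium, so the daughter is ⁴₂He.

He-4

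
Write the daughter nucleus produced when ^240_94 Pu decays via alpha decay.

U-236

Alpha decay: mass number changes by -4, atomic number by -2.
A: 240 − 4 = 236; Z: 94 − 2 = 92.
Z = 92 is uranium, so the daughter is ^236_92 U.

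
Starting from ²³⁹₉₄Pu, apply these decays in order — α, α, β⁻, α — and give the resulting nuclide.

Ac-227

Start: (A, Z) = (239, 94).
After α: (235, 92).
After α: (231, 90).
After β⁻: (231, 91).
After α: (227, 89).
Z = 89 is actinium.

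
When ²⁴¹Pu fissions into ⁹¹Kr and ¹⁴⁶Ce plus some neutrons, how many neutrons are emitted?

Conserve mass number: 241 = 91 + 146 + k, so k = 241 − 237 = 4.
Check atomic number: 94 = 36 + 58 + 0 = 94. ✓

4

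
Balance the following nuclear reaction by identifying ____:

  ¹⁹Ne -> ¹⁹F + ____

positron

Conserve mass number: 19 = 19 + A, so A = 0.
Conserve atomic number: 10 = 9 + Z, so Z = 1.
A = 0 and Z = 1 is e⁺ — a positron.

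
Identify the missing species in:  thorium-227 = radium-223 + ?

alpha particle

Conserve mass number: 227 = 223 + A, so A = 4.
Conserve atomic number: 90 = 88 + Z, so Z = 2.
A = 4 and Z = 2 is helium-4 — an alpha particle.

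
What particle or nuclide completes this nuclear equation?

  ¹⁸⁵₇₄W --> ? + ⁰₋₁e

Conserve mass number: 185 = A + 0, so A = 185.
Conserve atomic number: 74 = Z − 1, so Z = 75.
Z = 75 is rhenium, so the species is ¹⁸⁵₇₅Re.

Re-185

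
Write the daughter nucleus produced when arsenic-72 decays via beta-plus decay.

Beta-plus decay: mass number changes by +0, atomic number by -1.
A: 72 = 72; Z: 33 − 1 = 32.
Z = 32 is germanium, so the daughter is germanium-72.

Ge-72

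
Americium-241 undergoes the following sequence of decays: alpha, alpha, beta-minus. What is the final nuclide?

Start: (A, Z) = (241, 95).
After α: (237, 93).
After α: (233, 91).
After β⁻: (233, 92).
Z = 92 is uranium.

U-233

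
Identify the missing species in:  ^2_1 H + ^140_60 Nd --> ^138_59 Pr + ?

alpha particle

Conserve mass number: 2 + 140 = 138 + A, so A = 4.
Conserve atomic number: 1 + 60 = 59 + Z, so Z = 2.
A = 4 and Z = 2 is ^4_2 He — an alpha particle.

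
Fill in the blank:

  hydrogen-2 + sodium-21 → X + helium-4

Conserve mass number: 2 + 21 = A + 4, so A = 19.
Conserve atomic number: 1 + 11 = Z + 2, so Z = 10.
Z = 10 is neon, so the species is neon-19.

Ne-19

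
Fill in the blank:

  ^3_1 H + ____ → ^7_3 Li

Conserve mass number: 3 + A = 7, so A = 4.
Conserve atomic number: 1 + Z = 3, so Z = 2.
A = 4 and Z = 2 is ^4_2 He — an alpha particle.

alpha particle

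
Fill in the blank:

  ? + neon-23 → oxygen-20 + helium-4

Conserve mass number: A + 23 = 20 + 4, so A = 1.
Conserve atomic number: Z + 10 = 8 + 2, so Z = 0.
A = 1 and Z = 0 is neutron — a neutron.

neutron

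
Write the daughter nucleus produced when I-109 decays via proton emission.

Proton emission: mass number changes by -1, atomic number by -1.
A: 109 − 1 = 108; Z: 53 − 1 = 52.
Z = 52 is tellurium, so the daughter is Te-108.

Te-108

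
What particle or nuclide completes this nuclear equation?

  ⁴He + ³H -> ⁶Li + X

neutron

Conserve mass number: 4 + 3 = 6 + A, so A = 1.
Conserve atomic number: 2 + 1 = 3 + Z, so Z = 0.
A = 1 and Z = 0 is ¹n — a neutron.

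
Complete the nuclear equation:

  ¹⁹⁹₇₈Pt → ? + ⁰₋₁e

Au-199

Conserve mass number: 199 = A + 0, so A = 199.
Conserve atomic number: 78 = Z − 1, so Z = 79.
Z = 79 is gold, so the species is ¹⁹⁹₇₉Au.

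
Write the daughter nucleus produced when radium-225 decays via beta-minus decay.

Ac-225

Beta-minus decay: mass number changes by +0, atomic number by +1.
A: 225 = 225; Z: 88 + 1 = 89.
Z = 89 is actinium, so the daughter is actinium-225.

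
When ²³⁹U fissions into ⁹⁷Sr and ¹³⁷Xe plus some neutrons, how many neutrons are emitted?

Conserve mass number: 239 = 97 + 137 + k, so k = 239 − 234 = 5.
Check atomic number: 92 = 38 + 54 + 0 = 92. ✓

5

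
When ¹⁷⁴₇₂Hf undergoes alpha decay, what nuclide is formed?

Yb-170

Alpha decay: mass number changes by -4, atomic number by -2.
A: 174 − 4 = 170; Z: 72 − 2 = 70.
Z = 70 is ytterbium, so the daughter is ¹⁷⁰₇₀Yb.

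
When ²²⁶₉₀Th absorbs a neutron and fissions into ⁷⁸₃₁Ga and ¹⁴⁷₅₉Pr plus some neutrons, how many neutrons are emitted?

2

Conserve mass number: 227 = 78 + 147 + k, so k = 227 − 225 = 2.
Check atomic number: 90 = 31 + 59 + 0 = 90. ✓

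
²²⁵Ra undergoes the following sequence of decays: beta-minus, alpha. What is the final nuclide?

Fr-221

Start: (A, Z) = (225, 88).
After β⁻: (225, 89).
After α: (221, 87).
Z = 87 is francium.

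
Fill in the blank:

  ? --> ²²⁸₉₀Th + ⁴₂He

U-232

Conserve mass number: A = 228 + 4, so A = 232.
Conserve atomic number: Z = 90 + 2, so Z = 92.
Z = 92 is uranium, so the species is ²³²₉₂U.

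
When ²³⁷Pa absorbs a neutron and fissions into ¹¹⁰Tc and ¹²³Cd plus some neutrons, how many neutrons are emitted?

5

Conserve mass number: 238 = 110 + 123 + k, so k = 238 − 233 = 5.
Check atomic number: 91 = 43 + 48 + 0 = 91. ✓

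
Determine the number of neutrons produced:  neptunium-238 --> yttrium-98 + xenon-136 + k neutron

Conserve mass number: 238 = 98 + 136 + k, so k = 238 − 234 = 4.
Check atomic number: 93 = 39 + 54 + 0 = 93. ✓

4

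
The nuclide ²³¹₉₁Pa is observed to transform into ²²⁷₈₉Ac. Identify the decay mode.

alpha decay

ΔA = 227 − 231 = -4; ΔZ = 89 − 91 = -2.
A drops by 4 and Z drops by 2 — the signature of alpha emission.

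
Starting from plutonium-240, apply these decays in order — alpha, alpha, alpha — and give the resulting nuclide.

Start: (A, Z) = (240, 94).
After α: (236, 92).
After α: (232, 90).
After α: (228, 88).
Z = 88 is radium.

Ra-228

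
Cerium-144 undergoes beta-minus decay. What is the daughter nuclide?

Pr-144

Beta-minus decay: mass number changes by +0, atomic number by +1.
A: 144 = 144; Z: 58 + 1 = 59.
Z = 59 is praseodymium, so the daughter is praseodymium-144.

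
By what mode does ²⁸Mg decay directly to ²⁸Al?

beta-minus decay

ΔA = 28 − 28 = 0; ΔZ = 13 − 12 = +1.
A is unchanged and Z rises by 1 — a neutron has become a proton (β⁻ decay).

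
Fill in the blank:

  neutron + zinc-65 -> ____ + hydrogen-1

Cu-65

Conserve mass number: 1 + 65 = A + 1, so A = 65.
Conserve atomic number: 0 + 30 = Z + 1, so Z = 29.
Z = 29 is copper, so the species is copper-65.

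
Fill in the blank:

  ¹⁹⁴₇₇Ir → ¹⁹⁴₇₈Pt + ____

beta-minus particle

Conserve mass number: 194 = 194 + A, so A = 0.
Conserve atomic number: 77 = 78 + Z, so Z = -1.
A = 0 and Z = -1 is ⁰₋₁e — a beta-minus particle.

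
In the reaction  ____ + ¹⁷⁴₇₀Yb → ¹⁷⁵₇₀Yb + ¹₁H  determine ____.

Conserve mass number: A + 174 = 175 + 1, so A = 2.
Conserve atomic number: Z + 70 = 70 + 1, so Z = 1.
A = 2 and Z = 1 is ²₁H — a deuteron.

deuteron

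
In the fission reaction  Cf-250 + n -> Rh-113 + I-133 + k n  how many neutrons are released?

Conserve mass number: 251 = 113 + 133 + k, so k = 251 − 246 = 5.
Check atomic number: 98 = 45 + 53 + 0 = 98. ✓

5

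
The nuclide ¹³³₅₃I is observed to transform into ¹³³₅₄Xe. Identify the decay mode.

beta-minus decay

ΔA = 133 − 133 = 0; ΔZ = 54 − 53 = +1.
A is unchanged and Z rises by 1 — a neutron has become a proton (β⁻ decay).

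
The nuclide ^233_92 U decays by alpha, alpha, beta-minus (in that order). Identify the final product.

Ac-225

Start: (A, Z) = (233, 92).
After α: (229, 90).
After α: (225, 88).
After β⁻: (225, 89).
Z = 89 is actinium.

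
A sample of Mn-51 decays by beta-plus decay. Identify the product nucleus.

Beta-plus decay: mass number changes by +0, atomic number by -1.
A: 51 = 51; Z: 25 − 1 = 24.
Z = 24 is chromium, so the daughter is Cr-51.

Cr-51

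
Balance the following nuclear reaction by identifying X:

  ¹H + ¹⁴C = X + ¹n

N-14

Conserve mass number: 1 + 14 = A + 1, so A = 14.
Conserve atomic number: 1 + 6 = Z + 0, so Z = 7.
Z = 7 is nitrogen, so the species is ¹⁴N.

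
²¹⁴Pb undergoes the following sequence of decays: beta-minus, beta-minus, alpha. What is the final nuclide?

Pb-210

Start: (A, Z) = (214, 82).
After β⁻: (214, 83).
After β⁻: (214, 84).
After α: (210, 82).
Z = 82 is lead.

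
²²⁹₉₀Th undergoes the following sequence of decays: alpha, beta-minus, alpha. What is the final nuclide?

Start: (A, Z) = (229, 90).
After α: (225, 88).
After β⁻: (225, 89).
After α: (221, 87).
Z = 87 is francium.

Fr-221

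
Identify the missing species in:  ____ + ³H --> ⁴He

Conserve mass number: A + 3 = 4, so A = 1.
Conserve atomic number: Z + 1 = 2, so Z = 1.
A = 1 and Z = 1 is ¹H — a proton.

proton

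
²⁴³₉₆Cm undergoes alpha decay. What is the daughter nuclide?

Pu-239

Alpha decay: mass number changes by -4, atomic number by -2.
A: 243 − 4 = 239; Z: 96 − 2 = 94.
Z = 94 is plutonium, so the daughter is ²³⁹₉₄Pu.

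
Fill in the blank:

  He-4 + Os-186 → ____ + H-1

Conserve mass number: 4 + 186 = A + 1, so A = 189.
Conserve atomic number: 2 + 76 = Z + 1, so Z = 77.
Z = 77 is iridium, so the species is Ir-189.

Ir-189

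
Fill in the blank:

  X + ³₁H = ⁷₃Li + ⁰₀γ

alpha particle

Conserve mass number: A + 3 = 7 + 0, so A = 4.
Conserve atomic number: Z + 1 = 3 + 0, so Z = 2.
A = 4 and Z = 2 is ⁴₂He — an alpha particle.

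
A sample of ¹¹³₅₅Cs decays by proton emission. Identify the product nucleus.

Proton emission: mass number changes by -1, atomic number by -1.
A: 113 − 1 = 112; Z: 55 − 1 = 54.
Z = 54 is xenon, so the daughter is ¹¹²₅₄Xe.

Xe-112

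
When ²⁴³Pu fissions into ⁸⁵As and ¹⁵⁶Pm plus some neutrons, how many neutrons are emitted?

2

Conserve mass number: 243 = 85 + 156 + k, so k = 243 − 241 = 2.
Check atomic number: 94 = 33 + 61 + 0 = 94. ✓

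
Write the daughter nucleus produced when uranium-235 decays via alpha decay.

Th-231

Alpha decay: mass number changes by -4, atomic number by -2.
A: 235 − 4 = 231; Z: 92 − 2 = 90.
Z = 90 is thorium, so the daughter is thorium-231.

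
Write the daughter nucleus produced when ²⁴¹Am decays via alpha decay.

Np-237

Alpha decay: mass number changes by -4, atomic number by -2.
A: 241 − 4 = 237; Z: 95 − 2 = 93.
Z = 93 is neptunium, so the daughter is ²³⁷Np.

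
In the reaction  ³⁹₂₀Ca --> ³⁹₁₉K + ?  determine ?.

positron

Conserve mass number: 39 = 39 + A, so A = 0.
Conserve atomic number: 20 = 19 + Z, so Z = 1.
A = 0 and Z = 1 is ⁰₁e — a positron.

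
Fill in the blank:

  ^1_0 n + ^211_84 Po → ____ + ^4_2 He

Conserve mass number: 1 + 211 = A + 4, so A = 208.
Conserve atomic number: 0 + 84 = Z + 2, so Z = 82.
Z = 82 is lead, so the species is ^208_82 Pb.

Pb-208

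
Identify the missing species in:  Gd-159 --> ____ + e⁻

Tb-159

Conserve mass number: 159 = A + 0, so A = 159.
Conserve atomic number: 64 = Z − 1, so Z = 65.
Z = 65 is terbium, so the species is Tb-159.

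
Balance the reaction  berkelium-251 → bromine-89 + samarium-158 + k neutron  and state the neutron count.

Conserve mass number: 251 = 89 + 158 + k, so k = 251 − 247 = 4.
Check atomic number: 97 = 35 + 62 + 0 = 97. ✓

4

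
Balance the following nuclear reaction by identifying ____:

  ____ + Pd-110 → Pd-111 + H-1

Conserve mass number: A + 110 = 111 + 1, so A = 2.
Conserve atomic number: Z + 46 = 46 + 1, so Z = 1.
A = 2 and Z = 1 is H-2 — a deuteron.

deuteron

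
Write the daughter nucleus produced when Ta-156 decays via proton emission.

Proton emission: mass number changes by -1, atomic number by -1.
A: 156 − 1 = 155; Z: 73 − 1 = 72.
Z = 72 is hafnium, so the daughter is Hf-155.

Hf-155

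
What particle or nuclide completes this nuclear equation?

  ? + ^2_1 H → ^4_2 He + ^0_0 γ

Conserve mass number: A + 2 = 4 + 0, so A = 2.
Conserve atomic number: Z + 1 = 2 + 0, so Z = 1.
A = 2 and Z = 1 is ^2_1 H — a deuteron.

deuteron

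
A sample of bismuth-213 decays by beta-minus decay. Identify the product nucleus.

Po-213

Beta-minus decay: mass number changes by +0, atomic number by +1.
A: 213 = 213; Z: 83 + 1 = 84.
Z = 84 is polonium, so the daughter is polonium-213.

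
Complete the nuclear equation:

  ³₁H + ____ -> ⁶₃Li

Conserve mass number: 3 + A = 6, so A = 3.
Conserve atomic number: 1 + Z = 3, so Z = 2.
Z = 2 is helium, so the species is ³₂He.

He-3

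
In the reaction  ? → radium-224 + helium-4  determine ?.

Th-228

Conserve mass number: A = 224 + 4, so A = 228.
Conserve atomic number: Z = 88 + 2, so Z = 90.
Z = 90 is thorium, so the species is thorium-228.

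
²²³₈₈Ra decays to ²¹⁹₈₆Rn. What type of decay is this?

ΔA = 219 − 223 = -4; ΔZ = 86 − 88 = -2.
A drops by 4 and Z drops by 2 — the signature of alpha emission.

alpha decay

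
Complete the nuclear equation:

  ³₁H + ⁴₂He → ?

Li-7

Conserve mass number: 3 + 4 = A, so A = 7.
Conserve atomic number: 1 + 2 = Z, so Z = 3.
Z = 3 is lithium, so the species is ⁷₃Li.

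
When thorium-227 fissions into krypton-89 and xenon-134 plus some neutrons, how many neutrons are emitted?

4

Conserve mass number: 227 = 89 + 134 + k, so k = 227 − 223 = 4.
Check atomic number: 90 = 36 + 54 + 0 = 90. ✓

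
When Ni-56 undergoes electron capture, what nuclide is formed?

Electron capture: mass number changes by +0, atomic number by -1.
A: 56 = 56; Z: 28 − 1 = 27.
Z = 27 is cobalt, so the daughter is Co-56.

Co-56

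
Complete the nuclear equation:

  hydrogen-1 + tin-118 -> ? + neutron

Conserve mass number: 1 + 118 = A + 1, so A = 118.
Conserve atomic number: 1 + 50 = Z + 0, so Z = 51.
Z = 51 is antimony, so the species is antimony-118.

Sb-118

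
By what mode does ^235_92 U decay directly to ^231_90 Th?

ΔA = 231 − 235 = -4; ΔZ = 90 − 92 = -2.
A drops by 4 and Z drops by 2 — the signature of alpha emission.

alpha decay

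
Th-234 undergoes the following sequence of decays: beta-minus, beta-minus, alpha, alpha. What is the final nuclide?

Ra-226

Start: (A, Z) = (234, 90).
After β⁻: (234, 91).
After β⁻: (234, 92).
After α: (230, 90).
After α: (226, 88).
Z = 88 is radium.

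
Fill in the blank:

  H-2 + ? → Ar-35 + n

Conserve mass number: 2 + A = 35 + 1, so A = 34.
Conserve atomic number: 1 + Z = 18 + 0, so Z = 17.
Z = 17 is chlorine, so the species is Cl-34.

Cl-34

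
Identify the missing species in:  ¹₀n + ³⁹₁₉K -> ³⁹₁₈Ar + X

proton

Conserve mass number: 1 + 39 = 39 + A, so A = 1.
Conserve atomic number: 0 + 19 = 18 + Z, so Z = 1.
A = 1 and Z = 1 is ¹₁H — a proton.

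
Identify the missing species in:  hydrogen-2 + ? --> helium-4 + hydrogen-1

He-3

Conserve mass number: 2 + A = 4 + 1, so A = 3.
Conserve atomic number: 1 + Z = 2 + 1, so Z = 2.
Z = 2 is helium, so the species is helium-3.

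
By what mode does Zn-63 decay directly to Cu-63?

ΔA = 63 − 63 = 0; ΔZ = 29 − 30 = -1.
A is unchanged and Z drops by 1 — a proton has become a neutron (β⁺ emission or electron capture).

beta-plus decay or electron capture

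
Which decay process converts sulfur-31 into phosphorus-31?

beta-plus decay or electron capture

ΔA = 31 − 31 = 0; ΔZ = 15 − 16 = -1.
A is unchanged and Z drops by 1 — a proton has become a neutron (β⁺ emission or electron capture).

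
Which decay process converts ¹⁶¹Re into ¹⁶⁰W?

proton emission

ΔA = 160 − 161 = -1; ΔZ = 74 − 75 = -1.
A drops by 1 and Z drops by 1 — a proton was emitted.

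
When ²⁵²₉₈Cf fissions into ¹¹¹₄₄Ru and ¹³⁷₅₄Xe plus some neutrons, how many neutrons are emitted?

4

Conserve mass number: 252 = 111 + 137 + k, so k = 252 − 248 = 4.
Check atomic number: 98 = 44 + 54 + 0 = 98. ✓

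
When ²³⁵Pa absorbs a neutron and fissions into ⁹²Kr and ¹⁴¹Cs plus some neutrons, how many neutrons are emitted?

Conserve mass number: 236 = 92 + 141 + k, so k = 236 − 233 = 3.
Check atomic number: 91 = 36 + 55 + 0 = 91. ✓

3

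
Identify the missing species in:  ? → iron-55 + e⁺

Conserve mass number: A = 55 + 0, so A = 55.
Conserve atomic number: Z = 26 + 1, so Z = 27.
Z = 27 is cobalt, so the species is cobalt-55.

Co-55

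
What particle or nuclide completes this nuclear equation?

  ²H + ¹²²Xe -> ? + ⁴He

Conserve mass number: 2 + 122 = A + 4, so A = 120.
Conserve atomic number: 1 + 54 = Z + 2, so Z = 53.
Z = 53 is iodine, so the species is ¹²⁰I.

I-120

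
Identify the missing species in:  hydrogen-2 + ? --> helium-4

Conserve mass number: 2 + A = 4, so A = 2.
Conserve atomic number: 1 + Z = 2, so Z = 1.
A = 2 and Z = 1 is hydrogen-2 — a deuteron.

deuteron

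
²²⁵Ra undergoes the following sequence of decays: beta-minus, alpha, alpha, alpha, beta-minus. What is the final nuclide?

Start: (A, Z) = (225, 88).
After β⁻: (225, 89).
After α: (221, 87).
After α: (217, 85).
After α: (213, 83).
After β⁻: (213, 84).
Z = 84 is polonium.

Po-213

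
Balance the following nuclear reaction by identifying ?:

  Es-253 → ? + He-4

Conserve mass number: 253 = A + 4, so A = 249.
Conserve atomic number: 99 = Z + 2, so Z = 97.
Z = 97 is berkelium, so the species is Bk-249.

Bk-249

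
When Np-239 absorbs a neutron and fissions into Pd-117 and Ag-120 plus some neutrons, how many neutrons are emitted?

3

Conserve mass number: 240 = 117 + 120 + k, so k = 240 − 237 = 3.
Check atomic number: 93 = 46 + 47 + 0 = 93. ✓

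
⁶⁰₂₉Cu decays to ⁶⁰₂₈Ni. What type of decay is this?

beta-plus decay or electron capture

ΔA = 60 − 60 = 0; ΔZ = 28 − 29 = -1.
A is unchanged and Z drops by 1 — a proton has become a neutron (β⁺ emission or electron capture).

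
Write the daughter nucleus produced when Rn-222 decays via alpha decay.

Alpha decay: mass number changes by -4, atomic number by -2.
A: 222 − 4 = 218; Z: 86 − 2 = 84.
Z = 84 is polonium, so the daughter is Po-218.

Po-218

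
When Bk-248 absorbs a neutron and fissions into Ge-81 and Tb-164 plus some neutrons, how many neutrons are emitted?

Conserve mass number: 249 = 81 + 164 + k, so k = 249 − 245 = 4.
Check atomic number: 97 = 32 + 65 + 0 = 97. ✓

4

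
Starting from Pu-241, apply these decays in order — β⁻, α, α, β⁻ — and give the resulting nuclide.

U-233

Start: (A, Z) = (241, 94).
After β⁻: (241, 95).
After α: (237, 93).
After α: (233, 91).
After β⁻: (233, 92).
Z = 92 is uranium.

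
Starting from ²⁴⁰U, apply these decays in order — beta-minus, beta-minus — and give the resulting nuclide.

Start: (A, Z) = (240, 92).
After β⁻: (240, 93).
After β⁻: (240, 94).
Z = 94 is plutonium.

Pu-240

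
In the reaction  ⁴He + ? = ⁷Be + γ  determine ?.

Conserve mass number: 4 + A = 7 + 0, so A = 3.
Conserve atomic number: 2 + Z = 4 + 0, so Z = 2.
Z = 2 is helium, so the species is ³He.

He-3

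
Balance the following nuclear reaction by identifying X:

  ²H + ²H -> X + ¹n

Conserve mass number: 2 + 2 = A + 1, so A = 3.
Conserve atomic number: 1 + 1 = Z + 0, so Z = 2.
Z = 2 is helium, so the species is ³He.

He-3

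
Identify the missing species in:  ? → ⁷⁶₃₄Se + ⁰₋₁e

Conserve mass number: A = 76 + 0, so A = 76.
Conserve atomic number: Z = 34 − 1, so Z = 33.
Z = 33 is arsenic, so the species is ⁷⁶₃₃As.

As-76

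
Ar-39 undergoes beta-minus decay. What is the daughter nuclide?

Beta-minus decay: mass number changes by +0, atomic number by +1.
A: 39 = 39; Z: 18 + 1 = 19.
Z = 19 is potassium, so the daughter is K-39.

K-39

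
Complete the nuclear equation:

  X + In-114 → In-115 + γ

Conserve mass number: A + 114 = 115 + 0, so A = 1.
Conserve atomic number: Z + 49 = 49 + 0, so Z = 0.
A = 1 and Z = 0 is n — a neutron.

neutron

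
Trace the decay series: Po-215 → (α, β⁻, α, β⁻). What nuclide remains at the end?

Pb-207

Start: (A, Z) = (215, 84).
After α: (211, 82).
After β⁻: (211, 83).
After α: (207, 81).
After β⁻: (207, 82).
Z = 82 is lead.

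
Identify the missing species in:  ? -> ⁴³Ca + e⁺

Conserve mass number: A = 43 + 0, so A = 43.
Conserve atomic number: Z = 20 + 1, so Z = 21.
Z = 21 is scandium, so the species is ⁴³Sc.

Sc-43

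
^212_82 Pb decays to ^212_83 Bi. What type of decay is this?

beta-minus decay

ΔA = 212 − 212 = 0; ΔZ = 83 − 82 = +1.
A is unchanged and Z rises by 1 — a neutron has become a proton (β⁻ decay).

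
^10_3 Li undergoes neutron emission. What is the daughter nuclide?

Neutron emission: mass number changes by -1, atomic number by +0.
A: 10 − 1 = 9; Z: 3 = 3.
Z = 3 is lithium, so the daughter is ^9_3 Li.

Li-9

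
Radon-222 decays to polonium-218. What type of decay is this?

alpha decay

ΔA = 218 − 222 = -4; ΔZ = 84 − 86 = -2.
A drops by 4 and Z drops by 2 — the signature of alpha emission.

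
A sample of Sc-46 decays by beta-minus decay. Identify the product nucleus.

Beta-minus decay: mass number changes by +0, atomic number by +1.
A: 46 = 46; Z: 21 + 1 = 22.
Z = 22 is titanium, so the daughter is Ti-46.

Ti-46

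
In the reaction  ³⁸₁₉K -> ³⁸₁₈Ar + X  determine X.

Conserve mass number: 38 = 38 + A, so A = 0.
Conserve atomic number: 19 = 18 + Z, so Z = 1.
A = 0 and Z = 1 is ⁰₁e — a positron.

positron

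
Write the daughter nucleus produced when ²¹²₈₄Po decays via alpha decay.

Pb-208

Alpha decay: mass number changes by -4, atomic number by -2.
A: 212 − 4 = 208; Z: 84 − 2 = 82.
Z = 82 is lead, so the daughter is ²⁰⁸₈₂Pb.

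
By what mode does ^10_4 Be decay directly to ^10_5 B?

beta-minus decay

ΔA = 10 − 10 = 0; ΔZ = 5 − 4 = +1.
A is unchanged and Z rises by 1 — a neutron has become a proton (β⁻ decay).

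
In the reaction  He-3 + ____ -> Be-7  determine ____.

alpha particle

Conserve mass number: 3 + A = 7, so A = 4.
Conserve atomic number: 2 + Z = 4, so Z = 2.
A = 4 and Z = 2 is He-4 — an alpha particle.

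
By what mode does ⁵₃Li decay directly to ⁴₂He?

ΔA = 4 − 5 = -1; ΔZ = 2 − 3 = -1.
A drops by 1 and Z drops by 1 — a proton was emitted.

proton emission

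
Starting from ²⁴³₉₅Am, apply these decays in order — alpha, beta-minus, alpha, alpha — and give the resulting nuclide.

Th-231

Start: (A, Z) = (243, 95).
After α: (239, 93).
After β⁻: (239, 94).
After α: (235, 92).
After α: (231, 90).
Z = 90 is thorium.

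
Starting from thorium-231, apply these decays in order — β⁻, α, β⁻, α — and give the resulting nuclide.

Start: (A, Z) = (231, 90).
After β⁻: (231, 91).
After α: (227, 89).
After β⁻: (227, 90).
After α: (223, 88).
Z = 88 is radium.

Ra-223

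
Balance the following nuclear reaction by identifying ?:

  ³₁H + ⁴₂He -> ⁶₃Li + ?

Conserve mass number: 3 + 4 = 6 + A, so A = 1.
Conserve atomic number: 1 + 2 = 3 + Z, so Z = 0.
A = 1 and Z = 0 is ¹₀n — a neutron.

neutron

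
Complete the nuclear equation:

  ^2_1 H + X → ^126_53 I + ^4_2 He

Xe-128

Conserve mass number: 2 + A = 126 + 4, so A = 128.
Conserve atomic number: 1 + Z = 53 + 2, so Z = 54.
Z = 54 is xenon, so the species is ^128_54 Xe.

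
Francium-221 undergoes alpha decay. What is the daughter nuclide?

Alpha decay: mass number changes by -4, atomic number by -2.
A: 221 − 4 = 217; Z: 87 − 2 = 85.
Z = 85 is astatine, so the daughter is astatine-217.

At-217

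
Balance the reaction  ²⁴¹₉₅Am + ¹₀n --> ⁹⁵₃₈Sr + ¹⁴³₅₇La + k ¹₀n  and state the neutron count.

Conserve mass number: 242 = 95 + 143 + k, so k = 242 − 238 = 4.
Check atomic number: 95 = 38 + 57 + 0 = 95. ✓

4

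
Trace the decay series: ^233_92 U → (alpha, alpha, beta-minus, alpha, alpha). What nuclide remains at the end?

At-217

Start: (A, Z) = (233, 92).
After α: (229, 90).
After α: (225, 88).
After β⁻: (225, 89).
After α: (221, 87).
After α: (217, 85).
Z = 85 is astatine.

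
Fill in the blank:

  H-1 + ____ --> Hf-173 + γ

Lu-172

Conserve mass number: 1 + A = 173 + 0, so A = 172.
Conserve atomic number: 1 + Z = 72 + 0, so Z = 71.
Z = 71 is lutetium, so the species is Lu-172.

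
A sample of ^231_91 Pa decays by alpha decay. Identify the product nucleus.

Alpha decay: mass number changes by -4, atomic number by -2.
A: 231 − 4 = 227; Z: 91 − 2 = 89.
Z = 89 is actinium, so the daughter is ^227_89 Ac.

Ac-227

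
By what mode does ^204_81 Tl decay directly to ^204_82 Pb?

ΔA = 204 − 204 = 0; ΔZ = 82 − 81 = +1.
A is unchanged and Z rises by 1 — a neutron has become a proton (β⁻ decay).

beta-minus decay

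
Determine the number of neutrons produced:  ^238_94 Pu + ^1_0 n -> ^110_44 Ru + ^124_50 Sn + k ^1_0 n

Conserve mass number: 239 = 110 + 124 + k, so k = 239 − 234 = 5.
Check atomic number: 94 = 44 + 50 + 0 = 94. ✓

5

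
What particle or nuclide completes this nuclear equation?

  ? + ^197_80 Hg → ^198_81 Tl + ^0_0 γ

proton

Conserve mass number: A + 197 = 198 + 0, so A = 1.
Conserve atomic number: Z + 80 = 81 + 0, so Z = 1.
A = 1 and Z = 1 is ^1_1 H — a proton.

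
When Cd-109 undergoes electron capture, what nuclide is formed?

Ag-109

Electron capture: mass number changes by +0, atomic number by -1.
A: 109 = 109; Z: 48 − 1 = 47.
Z = 47 is silver, so the daughter is Ag-109.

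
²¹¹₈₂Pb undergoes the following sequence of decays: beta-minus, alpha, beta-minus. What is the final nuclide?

Pb-207

Start: (A, Z) = (211, 82).
After β⁻: (211, 83).
After α: (207, 81).
After β⁻: (207, 82).
Z = 82 is lead.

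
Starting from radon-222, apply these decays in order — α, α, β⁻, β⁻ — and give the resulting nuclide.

Po-214

Start: (A, Z) = (222, 86).
After α: (218, 84).
After α: (214, 82).
After β⁻: (214, 83).
After β⁻: (214, 84).
Z = 84 is polonium.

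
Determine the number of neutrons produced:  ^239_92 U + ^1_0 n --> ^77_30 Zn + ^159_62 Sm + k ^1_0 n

Conserve mass number: 240 = 77 + 159 + k, so k = 240 − 236 = 4.
Check atomic number: 92 = 30 + 62 + 0 = 92. ✓

4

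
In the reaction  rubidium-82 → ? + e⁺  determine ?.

Kr-82

Conserve mass number: 82 = A + 0, so A = 82.
Conserve atomic number: 37 = Z + 1, so Z = 36.
Z = 36 is krypton, so the species is krypton-82.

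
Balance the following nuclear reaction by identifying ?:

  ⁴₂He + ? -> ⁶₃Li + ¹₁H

He-3

Conserve mass number: 4 + A = 6 + 1, so A = 3.
Conserve atomic number: 2 + Z = 3 + 1, so Z = 2.
Z = 2 is helium, so the species is ³₂He.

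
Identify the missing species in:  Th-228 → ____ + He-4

Conserve mass number: 228 = A + 4, so A = 224.
Conserve atomic number: 90 = Z + 2, so Z = 88.
Z = 88 is radium, so the species is Ra-224.

Ra-224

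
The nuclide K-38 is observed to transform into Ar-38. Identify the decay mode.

ΔA = 38 − 38 = 0; ΔZ = 18 − 19 = -1.
A is unchanged and Z drops by 1 — a proton has become a neutron (β⁺ emission or electron capture).

beta-plus decay or electron capture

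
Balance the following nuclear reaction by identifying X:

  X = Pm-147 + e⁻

Conserve mass number: A = 147 + 0, so A = 147.
Conserve atomic number: Z = 61 − 1, so Z = 60.
Z = 60 is neodymium, so the species is Nd-147.

Nd-147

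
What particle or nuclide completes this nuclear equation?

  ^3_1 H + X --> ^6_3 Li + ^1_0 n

alpha particle

Conserve mass number: 3 + A = 6 + 1, so A = 4.
Conserve atomic number: 1 + Z = 3 + 0, so Z = 2.
A = 4 and Z = 2 is ^4_2 He — an alpha particle.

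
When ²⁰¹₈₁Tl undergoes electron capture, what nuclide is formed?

Electron capture: mass number changes by +0, atomic number by -1.
A: 201 = 201; Z: 81 − 1 = 80.
Z = 80 is mercury, so the daughter is ²⁰¹₈₀Hg.

Hg-201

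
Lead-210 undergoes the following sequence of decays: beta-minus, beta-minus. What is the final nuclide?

Po-210

Start: (A, Z) = (210, 82).
After β⁻: (210, 83).
After β⁻: (210, 84).
Z = 84 is polonium.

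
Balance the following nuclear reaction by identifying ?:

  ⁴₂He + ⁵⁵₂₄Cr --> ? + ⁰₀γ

Conserve mass number: 4 + 55 = A + 0, so A = 59.
Conserve atomic number: 2 + 24 = Z + 0, so Z = 26.
Z = 26 is iron, so the species is ⁵⁹₂₆Fe.

Fe-59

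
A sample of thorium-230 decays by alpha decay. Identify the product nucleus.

Alpha decay: mass number changes by -4, atomic number by -2.
A: 230 − 4 = 226; Z: 90 − 2 = 88.
Z = 88 is radium, so the daughter is radium-226.

Ra-226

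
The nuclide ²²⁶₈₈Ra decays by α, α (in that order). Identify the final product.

Start: (A, Z) = (226, 88).
After α: (222, 86).
After α: (218, 84).
Z = 84 is polonium.

Po-218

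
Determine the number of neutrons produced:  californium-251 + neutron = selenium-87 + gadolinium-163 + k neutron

Conserve mass number: 252 = 87 + 163 + k, so k = 252 − 250 = 2.
Check atomic number: 98 = 34 + 64 + 0 = 98. ✓

2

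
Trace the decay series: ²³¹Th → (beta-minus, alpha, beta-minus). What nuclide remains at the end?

Th-227

Start: (A, Z) = (231, 90).
After β⁻: (231, 91).
After α: (227, 89).
After β⁻: (227, 90).
Z = 90 is thorium.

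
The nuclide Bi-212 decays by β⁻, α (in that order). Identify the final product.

Pb-208

Start: (A, Z) = (212, 83).
After β⁻: (212, 84).
After α: (208, 82).
Z = 82 is lead.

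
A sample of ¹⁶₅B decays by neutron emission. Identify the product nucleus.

Neutron emission: mass number changes by -1, atomic number by +0.
A: 16 − 1 = 15; Z: 5 = 5.
Z = 5 is boron, so the daughter is ¹⁵₅B.

B-15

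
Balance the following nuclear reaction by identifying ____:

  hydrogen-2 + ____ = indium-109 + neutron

Conserve mass number: 2 + A = 109 + 1, so A = 108.
Conserve atomic number: 1 + Z = 49 + 0, so Z = 48.
Z = 48 is cadmium, so the species is cadmium-108.

Cd-108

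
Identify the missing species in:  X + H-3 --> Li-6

He-3

Conserve mass number: A + 3 = 6, so A = 3.
Conserve atomic number: Z + 1 = 3, so Z = 2.
Z = 2 is helium, so the species is He-3.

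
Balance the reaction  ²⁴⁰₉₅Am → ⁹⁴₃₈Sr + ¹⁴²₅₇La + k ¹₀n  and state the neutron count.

Conserve mass number: 240 = 94 + 142 + k, so k = 240 − 236 = 4.
Check atomic number: 95 = 38 + 57 + 0 = 95. ✓

4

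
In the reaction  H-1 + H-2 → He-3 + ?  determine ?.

Conserve mass number: 1 + 2 = 3 + A, so A = 0.
Conserve atomic number: 1 + 1 = 2 + Z, so Z = 0.
A = 0 and Z = 0 is γ — a gamma ray.

gamma ray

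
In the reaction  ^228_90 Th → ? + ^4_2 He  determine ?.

Ra-224

Conserve mass number: 228 = A + 4, so A = 224.
Conserve atomic number: 90 = Z + 2, so Z = 88.
Z = 88 is radium, so the species is ^224_88 Ra.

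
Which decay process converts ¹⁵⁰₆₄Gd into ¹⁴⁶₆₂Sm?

alpha decay

ΔA = 146 − 150 = -4; ΔZ = 62 − 64 = -2.
A drops by 4 and Z drops by 2 — the signature of alpha emission.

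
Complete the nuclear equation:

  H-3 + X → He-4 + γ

Conserve mass number: 3 + A = 4 + 0, so A = 1.
Conserve atomic number: 1 + Z = 2 + 0, so Z = 1.
A = 1 and Z = 1 is H-1 — a proton.

proton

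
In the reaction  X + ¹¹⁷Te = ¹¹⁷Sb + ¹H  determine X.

Conserve mass number: A + 117 = 117 + 1, so A = 1.
Conserve atomic number: Z + 52 = 51 + 1, so Z = 0.
A = 1 and Z = 0 is ¹n — a neutron.

neutron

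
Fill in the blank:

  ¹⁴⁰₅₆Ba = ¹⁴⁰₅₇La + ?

beta-minus particle

Conserve mass number: 140 = 140 + A, so A = 0.
Conserve atomic number: 56 = 57 + Z, so Z = -1.
A = 0 and Z = -1 is ⁰₋₁e — a beta-minus particle.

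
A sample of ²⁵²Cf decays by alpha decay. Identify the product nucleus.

Cm-248

Alpha decay: mass number changes by -4, atomic number by -2.
A: 252 − 4 = 248; Z: 98 − 2 = 96.
Z = 96 is curium, so the daughter is ²⁴⁸Cm.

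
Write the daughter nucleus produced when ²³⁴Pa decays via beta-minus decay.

U-234

Beta-minus decay: mass number changes by +0, atomic number by +1.
A: 234 = 234; Z: 91 + 1 = 92.
Z = 92 is uranium, so the daughter is ²³⁴U.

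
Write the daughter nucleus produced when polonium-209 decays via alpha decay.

Alpha decay: mass number changes by -4, atomic number by -2.
A: 209 − 4 = 205; Z: 84 − 2 = 82.
Z = 82 is lead, so the daughter is lead-205.

Pb-205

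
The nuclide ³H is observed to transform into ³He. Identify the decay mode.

beta-minus decay

ΔA = 3 − 3 = 0; ΔZ = 2 − 1 = +1.
A is unchanged and Z rises by 1 — a neutron has become a proton (β⁻ decay).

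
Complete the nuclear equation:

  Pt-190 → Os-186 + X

alpha particle

Conserve mass number: 190 = 186 + A, so A = 4.
Conserve atomic number: 78 = 76 + Z, so Z = 2.
A = 4 and Z = 2 is He-4 — an alpha particle.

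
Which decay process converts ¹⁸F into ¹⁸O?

ΔA = 18 − 18 = 0; ΔZ = 8 − 9 = -1.
A is unchanged and Z drops by 1 — a proton has become a neutron (β⁺ emission or electron capture).

beta-plus decay or electron capture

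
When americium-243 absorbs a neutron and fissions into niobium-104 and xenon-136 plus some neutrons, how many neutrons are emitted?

Conserve mass number: 244 = 104 + 136 + k, so k = 244 − 240 = 4.
Check atomic number: 95 = 41 + 54 + 0 = 95. ✓

4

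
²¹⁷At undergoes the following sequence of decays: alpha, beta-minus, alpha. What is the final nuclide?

Start: (A, Z) = (217, 85).
After α: (213, 83).
After β⁻: (213, 84).
After α: (209, 82).
Z = 82 is lead.

Pb-209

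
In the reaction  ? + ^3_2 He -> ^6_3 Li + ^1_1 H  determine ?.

alpha particle

Conserve mass number: A + 3 = 6 + 1, so A = 4.
Conserve atomic number: Z + 2 = 3 + 1, so Z = 2.
A = 4 and Z = 2 is ^4_2 He — an alpha particle.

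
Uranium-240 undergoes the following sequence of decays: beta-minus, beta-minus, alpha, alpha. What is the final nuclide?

Start: (A, Z) = (240, 92).
After β⁻: (240, 93).
After β⁻: (240, 94).
After α: (236, 92).
After α: (232, 90).
Z = 90 is thorium.

Th-232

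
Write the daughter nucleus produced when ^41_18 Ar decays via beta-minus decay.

Beta-minus decay: mass number changes by +0, atomic number by +1.
A: 41 = 41; Z: 18 + 1 = 19.
Z = 19 is potassium, so the daughter is ^41_19 K.

K-41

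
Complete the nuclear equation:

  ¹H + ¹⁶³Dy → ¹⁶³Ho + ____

neutron

Conserve mass number: 1 + 163 = 163 + A, so A = 1.
Conserve atomic number: 1 + 66 = 67 + Z, so Z = 0.
A = 1 and Z = 0 is ¹n — a neutron.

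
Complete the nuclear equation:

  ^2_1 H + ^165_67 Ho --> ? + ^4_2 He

Dy-163

Conserve mass number: 2 + 165 = A + 4, so A = 163.
Conserve atomic number: 1 + 67 = Z + 2, so Z = 66.
Z = 66 is dysprosium, so the species is ^163_66 Dy.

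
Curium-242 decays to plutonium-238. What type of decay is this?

ΔA = 238 − 242 = -4; ΔZ = 94 − 96 = -2.
A drops by 4 and Z drops by 2 — the signature of alpha emission.

alpha decay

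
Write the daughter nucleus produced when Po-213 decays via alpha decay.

Pb-209

Alpha decay: mass number changes by -4, atomic number by -2.
A: 213 − 4 = 209; Z: 84 − 2 = 82.
Z = 82 is lead, so the daughter is Pb-209.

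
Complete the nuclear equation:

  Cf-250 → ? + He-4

Conserve mass number: 250 = A + 4, so A = 246.
Conserve atomic number: 98 = Z + 2, so Z = 96.
Z = 96 is curium, so the species is Cm-246.

Cm-246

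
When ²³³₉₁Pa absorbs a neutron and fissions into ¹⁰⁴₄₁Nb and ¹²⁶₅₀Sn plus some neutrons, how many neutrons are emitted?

4

Conserve mass number: 234 = 104 + 126 + k, so k = 234 − 230 = 4.
Check atomic number: 91 = 41 + 50 + 0 = 91. ✓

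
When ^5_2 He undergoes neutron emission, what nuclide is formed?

Neutron emission: mass number changes by -1, atomic number by +0.
A: 5 − 1 = 4; Z: 2 = 2.
Z = 2 is helium, so the daughter is ^4_2 He.

He-4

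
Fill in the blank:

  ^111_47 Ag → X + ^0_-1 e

Conserve mass number: 111 = A + 0, so A = 111.
Conserve atomic number: 47 = Z − 1, so Z = 48.
Z = 48 is cadmium, so the species is ^111_48 Cd.

Cd-111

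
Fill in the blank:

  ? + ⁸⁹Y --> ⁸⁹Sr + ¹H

neutron

Conserve mass number: A + 89 = 89 + 1, so A = 1.
Conserve atomic number: Z + 39 = 38 + 1, so Z = 0.
A = 1 and Z = 0 is ¹n — a neutron.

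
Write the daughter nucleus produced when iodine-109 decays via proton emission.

Te-108

Proton emission: mass number changes by -1, atomic number by -1.
A: 109 − 1 = 108; Z: 53 − 1 = 52.
Z = 52 is tellurium, so the daughter is tellurium-108.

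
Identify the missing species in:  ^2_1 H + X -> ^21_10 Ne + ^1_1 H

Ne-20

Conserve mass number: 2 + A = 21 + 1, so A = 20.
Conserve atomic number: 1 + Z = 10 + 1, so Z = 10.
Z = 10 is neon, so the species is ^20_10 Ne.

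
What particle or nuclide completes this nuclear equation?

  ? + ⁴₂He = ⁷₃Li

triton

Conserve mass number: A + 4 = 7, so A = 3.
Conserve atomic number: Z + 2 = 3, so Z = 1.
A = 3 and Z = 1 is ³₁H — a triton.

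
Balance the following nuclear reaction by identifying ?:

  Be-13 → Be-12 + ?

neutron

Conserve mass number: 13 = 12 + A, so A = 1.
Conserve atomic number: 4 = 4 + Z, so Z = 0.
A = 1 and Z = 0 is n — a neutron.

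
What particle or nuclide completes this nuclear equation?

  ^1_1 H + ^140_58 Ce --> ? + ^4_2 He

La-137

Conserve mass number: 1 + 140 = A + 4, so A = 137.
Conserve atomic number: 1 + 58 = Z + 2, so Z = 57.
Z = 57 is lanthanum, so the species is ^137_57 La.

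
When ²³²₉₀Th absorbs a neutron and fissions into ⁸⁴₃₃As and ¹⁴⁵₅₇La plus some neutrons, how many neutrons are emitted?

4

Conserve mass number: 233 = 84 + 145 + k, so k = 233 − 229 = 4.
Check atomic number: 90 = 33 + 57 + 0 = 90. ✓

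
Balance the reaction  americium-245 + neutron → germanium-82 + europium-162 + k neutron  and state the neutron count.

2

Conserve mass number: 246 = 82 + 162 + k, so k = 246 − 244 = 2.
Check atomic number: 95 = 32 + 63 + 0 = 95. ✓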